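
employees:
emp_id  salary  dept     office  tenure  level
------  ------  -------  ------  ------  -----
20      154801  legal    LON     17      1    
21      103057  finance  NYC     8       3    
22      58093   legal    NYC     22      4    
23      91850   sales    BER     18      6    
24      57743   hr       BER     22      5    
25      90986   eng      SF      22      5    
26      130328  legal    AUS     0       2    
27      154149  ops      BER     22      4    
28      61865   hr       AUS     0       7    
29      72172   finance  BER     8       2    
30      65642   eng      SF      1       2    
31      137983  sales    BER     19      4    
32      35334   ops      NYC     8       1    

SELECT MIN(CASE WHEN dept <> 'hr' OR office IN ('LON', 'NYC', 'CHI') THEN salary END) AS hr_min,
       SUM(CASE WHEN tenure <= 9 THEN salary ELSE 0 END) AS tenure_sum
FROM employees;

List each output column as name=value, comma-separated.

[hr_min: dept <> 'hr' OR office IN ('LON', 'NYC', 'CHI')]
emp_id=20: ✓ → 154801
emp_id=21: ✓ → 103057
emp_id=22: ✓ → 58093
emp_id=23: ✓ → 91850
emp_id=24: ✗
emp_id=25: ✓ → 90986
emp_id=26: ✓ → 130328
emp_id=27: ✓ → 154149
emp_id=28: ✗
emp_id=29: ✓ → 72172
emp_id=30: ✓ → 65642
emp_id=31: ✓ → 137983
emp_id=32: ✓ → 35334
hr_min = MIN(154801, 103057, 58093, 91850, 90986, 130328, 154149, 72172, 65642, 137983, 35334) = 35334
—
[tenure_sum: tenure <= 9]
emp_id=20: ✗
emp_id=21: ✓ → 103057
emp_id=22: ✗
emp_id=23: ✗
emp_id=24: ✗
emp_id=25: ✗
emp_id=26: ✓ → 130328
emp_id=27: ✗
emp_id=28: ✓ → 61865
emp_id=29: ✓ → 72172
emp_id=30: ✓ → 65642
emp_id=31: ✗
emp_id=32: ✓ → 35334
tenure_sum = 103057 + 130328 + 61865 + 72172 + 65642 + 35334 = 468398

hr_min=35334, tenure_sum=468398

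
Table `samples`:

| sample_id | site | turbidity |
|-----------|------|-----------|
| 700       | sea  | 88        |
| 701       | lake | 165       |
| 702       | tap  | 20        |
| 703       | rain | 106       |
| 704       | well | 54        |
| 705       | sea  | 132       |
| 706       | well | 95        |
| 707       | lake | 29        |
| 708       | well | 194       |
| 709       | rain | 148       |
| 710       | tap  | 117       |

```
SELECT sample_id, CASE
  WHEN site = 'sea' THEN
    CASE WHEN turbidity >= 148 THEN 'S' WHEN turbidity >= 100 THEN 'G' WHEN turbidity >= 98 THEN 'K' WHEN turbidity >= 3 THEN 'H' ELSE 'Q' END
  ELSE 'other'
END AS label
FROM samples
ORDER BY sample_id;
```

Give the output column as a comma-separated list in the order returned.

sample_id=700: site='sea' → inner[turbidity >= 3] → H
sample_id=701: site='lake' → outer ELSE → other
sample_id=702: site='tap' → outer ELSE → other
sample_id=703: site='rain' → outer ELSE → other
sample_id=704: site='well' → outer ELSE → other
sample_id=705: site='sea' → inner[turbidity >= 100] → G
sample_id=706: site='well' → outer ELSE → other
sample_id=707: site='lake' → outer ELSE → other
sample_id=708: site='well' → outer ELSE → other
sample_id=709: site='rain' → outer ELSE → other
sample_id=710: site='tap' → outer ELSE → other

H, other, other, other, other, G, other, other, other, other, other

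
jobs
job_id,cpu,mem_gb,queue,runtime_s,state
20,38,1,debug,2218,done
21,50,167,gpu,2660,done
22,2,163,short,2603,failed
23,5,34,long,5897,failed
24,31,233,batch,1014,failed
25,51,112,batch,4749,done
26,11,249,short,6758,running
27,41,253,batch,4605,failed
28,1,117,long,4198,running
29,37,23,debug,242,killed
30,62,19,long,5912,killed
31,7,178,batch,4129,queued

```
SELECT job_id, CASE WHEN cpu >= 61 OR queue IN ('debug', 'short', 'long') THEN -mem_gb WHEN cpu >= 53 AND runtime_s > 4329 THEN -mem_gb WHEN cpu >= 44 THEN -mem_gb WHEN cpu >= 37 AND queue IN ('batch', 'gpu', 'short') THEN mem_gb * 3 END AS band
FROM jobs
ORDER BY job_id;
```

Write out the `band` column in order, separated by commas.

job_id=20: cpu >= 61 OR queue IN ('debug', 'short', 'long') → -1
job_id=21: cpu >= 44 → -167
job_id=22: cpu >= 61 OR queue IN ('debug', 'short', 'long') → -163
job_id=23: cpu >= 61 OR queue IN ('debug', 'short', 'long') → -34
job_id=24: (no match → NULL) → NULL
job_id=25: cpu >= 44 → -112
job_id=26: cpu >= 61 OR queue IN ('debug', 'short', 'long') → -249
job_id=27: cpu >= 37 AND queue IN ('batch', 'gpu', 'short') → 759
job_id=28: cpu >= 61 OR queue IN ('debug', 'short', 'long') → -117
job_id=29: cpu >= 61 OR queue IN ('debug', 'short', 'long') → -23
job_id=30: cpu >= 61 OR queue IN ('debug', 'short', 'long') → -19
job_id=31: (no match → NULL) → NULL

-1, -167, -163, -34, NULL, -112, -249, 759, -117, -23, -19, NULL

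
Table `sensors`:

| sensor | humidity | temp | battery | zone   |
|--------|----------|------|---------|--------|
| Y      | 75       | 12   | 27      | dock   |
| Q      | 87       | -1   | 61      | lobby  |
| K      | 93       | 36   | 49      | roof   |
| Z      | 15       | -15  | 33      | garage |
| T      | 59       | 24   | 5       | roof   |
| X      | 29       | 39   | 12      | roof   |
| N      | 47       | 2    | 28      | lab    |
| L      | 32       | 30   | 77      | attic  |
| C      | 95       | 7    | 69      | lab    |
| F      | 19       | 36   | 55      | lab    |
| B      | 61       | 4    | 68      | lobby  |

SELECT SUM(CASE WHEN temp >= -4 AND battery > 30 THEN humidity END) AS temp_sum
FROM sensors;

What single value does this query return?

sensor=Y: ✗
sensor=Q: ✓ → 87
sensor=K: ✓ → 93
sensor=Z: ✗
sensor=T: ✗
sensor=X: ✗
sensor=N: ✗
sensor=L: ✓ → 32
sensor=C: ✓ → 95
sensor=F: ✓ → 19
sensor=B: ✓ → 61
temp_sum = 87 + 93 + 32 + 95 + 19 + 61 = 387

387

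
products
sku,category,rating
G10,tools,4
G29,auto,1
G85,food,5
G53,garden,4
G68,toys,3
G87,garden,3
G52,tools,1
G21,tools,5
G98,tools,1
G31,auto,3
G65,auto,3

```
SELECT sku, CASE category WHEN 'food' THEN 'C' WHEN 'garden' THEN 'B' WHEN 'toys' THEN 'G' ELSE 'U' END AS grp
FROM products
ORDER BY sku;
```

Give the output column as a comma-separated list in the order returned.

sku=G10: ELSE → U
sku=G21: ELSE → U
sku=G29: ELSE → U
sku=G31: ELSE → U
sku=G52: ELSE → U
sku=G53: category='garden' → B
sku=G65: ELSE → U
sku=G68: category='toys' → G
sku=G85: category='food' → C
sku=G87: category='garden' → B
sku=G98: ELSE → U

U, U, U, U, U, B, U, G, C, B, U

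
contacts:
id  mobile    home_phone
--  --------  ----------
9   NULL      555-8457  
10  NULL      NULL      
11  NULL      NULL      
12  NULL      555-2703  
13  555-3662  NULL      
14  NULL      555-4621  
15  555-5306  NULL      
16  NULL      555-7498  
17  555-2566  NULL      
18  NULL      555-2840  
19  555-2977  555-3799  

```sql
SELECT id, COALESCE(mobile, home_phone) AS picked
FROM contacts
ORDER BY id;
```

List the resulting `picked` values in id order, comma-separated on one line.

id=9: mobile=NULL, home_phone=555-8457 → 555-8457
id=10: mobile=NULL, home_phone=NULL (all NULL) → NULL
id=11: mobile=NULL, home_phone=NULL (all NULL) → NULL
id=12: mobile=NULL, home_phone=555-2703 → 555-2703
id=13: mobile=555-3662 → 555-3662
id=14: mobile=NULL, home_phone=555-4621 → 555-4621
id=15: mobile=555-5306 → 555-5306
id=16: mobile=NULL, home_phone=555-7498 → 555-7498
id=17: mobile=555-2566 → 555-2566
id=18: mobile=NULL, home_phone=555-2840 → 555-2840
id=19: mobile=555-2977 → 555-2977

555-8457, NULL, NULL, 555-2703, 555-3662, 555-4621, 555-5306, 555-7498, 555-2566, 555-2840, 555-2977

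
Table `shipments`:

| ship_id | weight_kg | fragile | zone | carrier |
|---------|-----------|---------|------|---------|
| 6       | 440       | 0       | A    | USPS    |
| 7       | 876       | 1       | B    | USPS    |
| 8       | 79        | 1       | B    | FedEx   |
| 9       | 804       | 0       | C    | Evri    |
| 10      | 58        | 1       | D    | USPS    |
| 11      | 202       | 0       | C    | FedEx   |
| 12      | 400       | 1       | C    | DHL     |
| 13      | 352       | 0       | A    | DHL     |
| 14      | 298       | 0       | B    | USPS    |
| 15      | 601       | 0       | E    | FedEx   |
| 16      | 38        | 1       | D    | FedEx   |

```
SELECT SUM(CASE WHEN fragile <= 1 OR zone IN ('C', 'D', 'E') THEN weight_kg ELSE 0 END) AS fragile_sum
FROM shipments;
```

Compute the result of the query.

ship_id=6: ✓ → 440
ship_id=7: ✓ → 876
ship_id=8: ✓ → 79
ship_id=9: ✓ → 804
ship_id=10: ✓ → 58
ship_id=11: ✓ → 202
ship_id=12: ✓ → 400
ship_id=13: ✓ → 352
ship_id=14: ✓ → 298
ship_id=15: ✓ → 601
ship_id=16: ✓ → 38
fragile_sum = 440 + 876 + 79 + 804 + 58 + 202 + 400 + 352 + 298 + 601 + 38 = 4148

4148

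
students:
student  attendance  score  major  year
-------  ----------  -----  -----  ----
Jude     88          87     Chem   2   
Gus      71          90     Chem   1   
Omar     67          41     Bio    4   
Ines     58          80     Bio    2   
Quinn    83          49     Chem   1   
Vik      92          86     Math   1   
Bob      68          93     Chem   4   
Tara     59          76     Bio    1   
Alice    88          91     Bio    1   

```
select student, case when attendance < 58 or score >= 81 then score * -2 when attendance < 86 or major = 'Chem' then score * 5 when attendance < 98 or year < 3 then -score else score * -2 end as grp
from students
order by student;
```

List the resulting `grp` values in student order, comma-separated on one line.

-182, -186, -180, 400, -174, 205, 245, 380, -172

student=Alice: attendance < 58 or score >= 81 → -182
student=Bob: attendance < 58 or score >= 81 → -186
student=Gus: attendance < 58 or score >= 81 → -180
student=Ines: attendance < 86 or major = 'Chem' → 400
student=Jude: attendance < 58 or score >= 81 → -174
student=Omar: attendance < 86 or major = 'Chem' → 205
student=Quinn: attendance < 86 or major = 'Chem' → 245
student=Tara: attendance < 86 or major = 'Chem' → 380
student=Vik: attendance < 58 or score >= 81 → -172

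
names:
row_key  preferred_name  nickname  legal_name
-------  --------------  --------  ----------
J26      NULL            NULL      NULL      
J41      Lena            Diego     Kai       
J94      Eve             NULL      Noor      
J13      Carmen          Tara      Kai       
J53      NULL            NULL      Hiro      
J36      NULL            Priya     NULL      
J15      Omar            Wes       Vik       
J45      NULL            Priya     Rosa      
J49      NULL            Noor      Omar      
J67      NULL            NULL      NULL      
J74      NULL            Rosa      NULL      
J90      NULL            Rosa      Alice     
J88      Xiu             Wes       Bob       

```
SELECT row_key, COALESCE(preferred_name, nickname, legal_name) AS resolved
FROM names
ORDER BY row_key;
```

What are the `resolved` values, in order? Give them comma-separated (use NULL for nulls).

Carmen, Omar, NULL, Priya, Lena, Priya, Noor, Hiro, NULL, Rosa, Xiu, Rosa, Eve

row_key=J13: preferred_name=Carmen → Carmen
row_key=J15: preferred_name=Omar → Omar
row_key=J26: preferred_name=NULL, nickname=NULL, legal_name=NULL (all NULL) → NULL
row_key=J36: preferred_name=NULL, nickname=Priya → Priya
row_key=J41: preferred_name=Lena → Lena
row_key=J45: preferred_name=NULL, nickname=Priya → Priya
row_key=J49: preferred_name=NULL, nickname=Noor → Noor
row_key=J53: preferred_name=NULL, nickname=NULL, legal_name=Hiro → Hiro
row_key=J67: preferred_name=NULL, nickname=NULL, legal_name=NULL (all NULL) → NULL
row_key=J74: preferred_name=NULL, nickname=Rosa → Rosa
row_key=J88: preferred_name=Xiu → Xiu
row_key=J90: preferred_name=NULL, nickname=Rosa → Rosa
row_key=J94: preferred_name=Eve → Eve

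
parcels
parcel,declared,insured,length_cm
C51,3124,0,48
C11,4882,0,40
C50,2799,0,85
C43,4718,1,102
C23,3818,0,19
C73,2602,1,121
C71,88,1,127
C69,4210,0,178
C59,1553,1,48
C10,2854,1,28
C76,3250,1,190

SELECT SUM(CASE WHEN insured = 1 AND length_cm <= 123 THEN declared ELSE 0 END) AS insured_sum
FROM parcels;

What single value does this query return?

parcel=C51: ✗
parcel=C11: ✗
parcel=C50: ✗
parcel=C43: ✓ → 4718
parcel=C23: ✗
parcel=C73: ✓ → 2602
parcel=C71: ✗
parcel=C69: ✗
parcel=C59: ✓ → 1553
parcel=C10: ✓ → 2854
parcel=C76: ✗
insured_sum = 4718 + 2602 + 1553 + 2854 = 11727

11727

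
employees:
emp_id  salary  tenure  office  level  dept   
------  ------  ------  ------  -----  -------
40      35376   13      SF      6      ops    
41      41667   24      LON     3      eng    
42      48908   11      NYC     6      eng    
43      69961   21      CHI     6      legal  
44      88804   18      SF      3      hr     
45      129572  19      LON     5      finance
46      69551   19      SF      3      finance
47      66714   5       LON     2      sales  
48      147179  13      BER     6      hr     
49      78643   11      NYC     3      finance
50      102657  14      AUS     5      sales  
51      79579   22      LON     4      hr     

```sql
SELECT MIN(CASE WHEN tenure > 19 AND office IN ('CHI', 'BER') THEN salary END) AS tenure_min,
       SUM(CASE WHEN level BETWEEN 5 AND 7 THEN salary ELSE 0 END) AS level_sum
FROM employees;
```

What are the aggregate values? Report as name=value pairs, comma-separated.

[tenure_min: tenure > 19 AND office IN ('CHI', 'BER')]
emp_id=40: ✗
emp_id=41: ✗
emp_id=42: ✗
emp_id=43: ✓ → 69961
emp_id=44: ✗
emp_id=45: ✗
emp_id=46: ✗
emp_id=47: ✗
emp_id=48: ✗
emp_id=49: ✗
emp_id=50: ✗
emp_id=51: ✗
tenure_min = MIN(69961) = 69961
—
[level_sum: level BETWEEN 5 AND 7]
emp_id=40: ✓ → 35376
emp_id=41: ✗
emp_id=42: ✓ → 48908
emp_id=43: ✓ → 69961
emp_id=44: ✗
emp_id=45: ✓ → 129572
emp_id=46: ✗
emp_id=47: ✗
emp_id=48: ✓ → 147179
emp_id=49: ✗
emp_id=50: ✓ → 102657
emp_id=51: ✗
level_sum = 35376 + 48908 + 69961 + 129572 + 147179 + 102657 = 533653

tenure_min=69961, level_sum=533653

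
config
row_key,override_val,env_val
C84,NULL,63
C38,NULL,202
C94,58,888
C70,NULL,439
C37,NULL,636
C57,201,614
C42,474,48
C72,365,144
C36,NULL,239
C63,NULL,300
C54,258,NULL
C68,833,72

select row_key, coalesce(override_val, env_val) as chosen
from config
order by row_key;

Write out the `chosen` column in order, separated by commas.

row_key=C36: override_val=NULL, env_val=239 → 239
row_key=C37: override_val=NULL, env_val=636 → 636
row_key=C38: override_val=NULL, env_val=202 → 202
row_key=C42: override_val=474 → 474
row_key=C54: override_val=258 → 258
row_key=C57: override_val=201 → 201
row_key=C63: override_val=NULL, env_val=300 → 300
row_key=C68: override_val=833 → 833
row_key=C70: override_val=NULL, env_val=439 → 439
row_key=C72: override_val=365 → 365
row_key=C84: override_val=NULL, env_val=63 → 63
row_key=C94: override_val=58 → 58

239, 636, 202, 474, 258, 201, 300, 833, 439, 365, 63, 58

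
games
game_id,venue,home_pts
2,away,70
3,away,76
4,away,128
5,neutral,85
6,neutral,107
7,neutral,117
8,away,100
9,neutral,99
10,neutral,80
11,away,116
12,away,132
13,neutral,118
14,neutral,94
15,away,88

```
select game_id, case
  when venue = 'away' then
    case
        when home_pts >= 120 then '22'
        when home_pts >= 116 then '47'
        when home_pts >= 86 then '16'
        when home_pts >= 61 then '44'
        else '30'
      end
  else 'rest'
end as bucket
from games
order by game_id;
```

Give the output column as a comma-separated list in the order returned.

game_id=2: venue='away' → inner[home_pts >= 61] → 44
game_id=3: venue='away' → inner[home_pts >= 61] → 44
game_id=4: venue='away' → inner[home_pts >= 120] → 22
game_id=5: venue='neutral' → outer ELSE → rest
game_id=6: venue='neutral' → outer ELSE → rest
game_id=7: venue='neutral' → outer ELSE → rest
game_id=8: venue='away' → inner[home_pts >= 86] → 16
game_id=9: venue='neutral' → outer ELSE → rest
game_id=10: venue='neutral' → outer ELSE → rest
game_id=11: venue='away' → inner[home_pts >= 116] → 47
game_id=12: venue='away' → inner[home_pts >= 120] → 22
game_id=13: venue='neutral' → outer ELSE → rest
game_id=14: venue='neutral' → outer ELSE → rest
game_id=15: venue='away' → inner[home_pts >= 86] → 16

44, 44, 22, rest, rest, rest, 16, rest, rest, 47, 22, rest, rest, 16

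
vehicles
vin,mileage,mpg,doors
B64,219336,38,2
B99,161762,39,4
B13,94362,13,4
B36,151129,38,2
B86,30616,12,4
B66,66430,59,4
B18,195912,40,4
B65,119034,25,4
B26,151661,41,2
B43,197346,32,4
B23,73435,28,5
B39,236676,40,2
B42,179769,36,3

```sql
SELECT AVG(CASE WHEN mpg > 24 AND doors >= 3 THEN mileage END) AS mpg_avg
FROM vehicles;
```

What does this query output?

vin=B64: ✗
vin=B99: ✓ → 161762
vin=B13: ✗
vin=B36: ✗
vin=B86: ✗
vin=B66: ✓ → 66430
vin=B18: ✓ → 195912
vin=B65: ✓ → 119034
vin=B26: ✗
vin=B43: ✓ → 197346
vin=B23: ✓ → 73435
vin=B39: ✗
vin=B42: ✓ → 179769
mpg_avg = (161762 + 66430 + 195912 + 119034 + 197346 + 73435 + 179769) / 7 = 141955.4285714286

141955.4285714286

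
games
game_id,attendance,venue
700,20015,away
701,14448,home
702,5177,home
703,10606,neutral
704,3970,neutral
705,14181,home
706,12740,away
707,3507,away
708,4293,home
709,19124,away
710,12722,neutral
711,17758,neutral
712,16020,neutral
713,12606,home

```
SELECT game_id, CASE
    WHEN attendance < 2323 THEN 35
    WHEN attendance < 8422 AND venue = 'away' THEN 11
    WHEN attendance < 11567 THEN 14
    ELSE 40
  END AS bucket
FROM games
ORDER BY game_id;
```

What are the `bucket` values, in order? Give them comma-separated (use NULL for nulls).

game_id=700: ELSE → 40
game_id=701: ELSE → 40
game_id=702: attendance < 11567 → 14
game_id=703: attendance < 11567 → 14
game_id=704: attendance < 11567 → 14
game_id=705: ELSE → 40
game_id=706: ELSE → 40
game_id=707: attendance < 8422 AND venue = 'away' → 11
game_id=708: attendance < 11567 → 14
game_id=709: ELSE → 40
game_id=710: ELSE → 40
game_id=711: ELSE → 40
game_id=712: ELSE → 40
game_id=713: ELSE → 40

40, 40, 14, 14, 14, 40, 40, 11, 14, 40, 40, 40, 40, 40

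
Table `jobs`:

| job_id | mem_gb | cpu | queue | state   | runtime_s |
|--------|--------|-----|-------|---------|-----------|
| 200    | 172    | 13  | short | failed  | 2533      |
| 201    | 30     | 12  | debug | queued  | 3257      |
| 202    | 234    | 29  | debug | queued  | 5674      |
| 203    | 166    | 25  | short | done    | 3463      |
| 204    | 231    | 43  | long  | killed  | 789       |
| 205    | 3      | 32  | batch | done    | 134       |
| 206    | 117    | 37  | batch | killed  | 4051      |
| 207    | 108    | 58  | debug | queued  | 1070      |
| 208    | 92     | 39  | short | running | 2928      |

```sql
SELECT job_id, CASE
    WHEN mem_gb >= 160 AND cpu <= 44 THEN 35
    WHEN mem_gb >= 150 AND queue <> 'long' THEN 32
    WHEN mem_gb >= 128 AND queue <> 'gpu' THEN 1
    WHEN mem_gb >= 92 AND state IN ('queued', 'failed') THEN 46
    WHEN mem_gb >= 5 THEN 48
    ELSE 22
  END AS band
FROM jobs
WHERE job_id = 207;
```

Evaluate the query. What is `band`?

job_id = 207: mem_gb=108, cpu=58, queue=debug, state=queued, runtime_s=1070.
mem_gb >= 160 AND cpu <= 44 → false
mem_gb >= 150 AND queue <> 'long' → false
mem_gb >= 128 AND queue <> 'gpu' → false
mem_gb >= 92 AND state IN ('queued', 'failed') → true → 46

46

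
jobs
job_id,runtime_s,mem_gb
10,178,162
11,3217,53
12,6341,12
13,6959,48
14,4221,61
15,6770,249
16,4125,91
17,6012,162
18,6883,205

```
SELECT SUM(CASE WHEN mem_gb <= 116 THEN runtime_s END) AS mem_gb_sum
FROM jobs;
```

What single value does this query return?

24863

job_id=10: ✗
job_id=11: ✓ → 3217
job_id=12: ✓ → 6341
job_id=13: ✓ → 6959
job_id=14: ✓ → 4221
job_id=15: ✗
job_id=16: ✓ → 4125
job_id=17: ✗
job_id=18: ✗
mem_gb_sum = 3217 + 6341 + 6959 + 4221 + 4125 = 24863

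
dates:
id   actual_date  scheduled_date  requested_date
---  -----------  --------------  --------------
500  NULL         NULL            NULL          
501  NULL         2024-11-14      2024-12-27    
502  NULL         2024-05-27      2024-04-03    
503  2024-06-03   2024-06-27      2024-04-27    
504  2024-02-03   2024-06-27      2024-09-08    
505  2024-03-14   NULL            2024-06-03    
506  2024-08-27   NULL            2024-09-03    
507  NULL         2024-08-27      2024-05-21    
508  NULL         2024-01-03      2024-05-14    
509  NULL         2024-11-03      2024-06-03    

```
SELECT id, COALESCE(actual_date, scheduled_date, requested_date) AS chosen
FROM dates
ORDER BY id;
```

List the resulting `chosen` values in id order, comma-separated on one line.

NULL, 2024-11-14, 2024-05-27, 2024-06-03, 2024-02-03, 2024-03-14, 2024-08-27, 2024-08-27, 2024-01-03, 2024-11-03

id=500: actual_date=NULL, scheduled_date=NULL, requested_date=NULL (all NULL) → NULL
id=501: actual_date=NULL, scheduled_date=2024-11-14 → 2024-11-14
id=502: actual_date=NULL, scheduled_date=2024-05-27 → 2024-05-27
id=503: actual_date=2024-06-03 → 2024-06-03
id=504: actual_date=2024-02-03 → 2024-02-03
id=505: actual_date=2024-03-14 → 2024-03-14
id=506: actual_date=2024-08-27 → 2024-08-27
id=507: actual_date=NULL, scheduled_date=2024-08-27 → 2024-08-27
id=508: actual_date=NULL, scheduled_date=2024-01-03 → 2024-01-03
id=509: actual_date=NULL, scheduled_date=2024-11-03 → 2024-11-03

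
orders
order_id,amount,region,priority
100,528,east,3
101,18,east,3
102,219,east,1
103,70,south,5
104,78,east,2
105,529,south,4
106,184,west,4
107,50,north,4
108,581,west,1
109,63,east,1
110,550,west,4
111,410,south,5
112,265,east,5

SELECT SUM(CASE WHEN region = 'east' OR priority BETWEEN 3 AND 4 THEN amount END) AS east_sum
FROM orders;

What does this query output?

order_id=100: ✓ → 528
order_id=101: ✓ → 18
order_id=102: ✓ → 219
order_id=103: ✗
order_id=104: ✓ → 78
order_id=105: ✓ → 529
order_id=106: ✓ → 184
order_id=107: ✓ → 50
order_id=108: ✗
order_id=109: ✓ → 63
order_id=110: ✓ → 550
order_id=111: ✗
order_id=112: ✓ → 265
east_sum = 528 + 18 + 219 + 78 + 529 + 184 + 50 + 63 + 550 + 265 = 2484

2484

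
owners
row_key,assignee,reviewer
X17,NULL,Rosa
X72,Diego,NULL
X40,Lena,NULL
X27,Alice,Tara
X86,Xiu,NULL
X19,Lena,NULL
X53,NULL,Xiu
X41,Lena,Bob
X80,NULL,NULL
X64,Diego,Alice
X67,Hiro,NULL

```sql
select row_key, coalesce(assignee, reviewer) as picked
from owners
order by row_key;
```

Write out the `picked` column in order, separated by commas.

row_key=X17: assignee=NULL, reviewer=Rosa → Rosa
row_key=X19: assignee=Lena → Lena
row_key=X27: assignee=Alice → Alice
row_key=X40: assignee=Lena → Lena
row_key=X41: assignee=Lena → Lena
row_key=X53: assignee=NULL, reviewer=Xiu → Xiu
row_key=X64: assignee=Diego → Diego
row_key=X67: assignee=Hiro → Hiro
row_key=X72: assignee=Diego → Diego
row_key=X80: assignee=NULL, reviewer=NULL (all NULL) → NULL
row_key=X86: assignee=Xiu → Xiu

Rosa, Lena, Alice, Lena, Lena, Xiu, Diego, Hiro, Diego, NULL, Xiu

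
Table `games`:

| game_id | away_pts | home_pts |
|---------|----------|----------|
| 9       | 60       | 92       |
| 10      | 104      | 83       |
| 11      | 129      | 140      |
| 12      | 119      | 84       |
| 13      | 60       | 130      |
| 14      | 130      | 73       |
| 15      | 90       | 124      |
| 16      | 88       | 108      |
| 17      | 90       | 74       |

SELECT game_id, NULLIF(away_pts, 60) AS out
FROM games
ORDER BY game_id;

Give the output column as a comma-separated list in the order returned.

NULL, 104, 129, 119, NULL, 130, 90, 88, 90

game_id=9: away_pts=60 vs 60: equal → NULL
game_id=10: away_pts=104 vs 60: differ → 104
game_id=11: away_pts=129 vs 60: differ → 129
game_id=12: away_pts=119 vs 60: differ → 119
game_id=13: away_pts=60 vs 60: equal → NULL
game_id=14: away_pts=130 vs 60: differ → 130
game_id=15: away_pts=90 vs 60: differ → 90
game_id=16: away_pts=88 vs 60: differ → 88
game_id=17: away_pts=90 vs 60: differ → 90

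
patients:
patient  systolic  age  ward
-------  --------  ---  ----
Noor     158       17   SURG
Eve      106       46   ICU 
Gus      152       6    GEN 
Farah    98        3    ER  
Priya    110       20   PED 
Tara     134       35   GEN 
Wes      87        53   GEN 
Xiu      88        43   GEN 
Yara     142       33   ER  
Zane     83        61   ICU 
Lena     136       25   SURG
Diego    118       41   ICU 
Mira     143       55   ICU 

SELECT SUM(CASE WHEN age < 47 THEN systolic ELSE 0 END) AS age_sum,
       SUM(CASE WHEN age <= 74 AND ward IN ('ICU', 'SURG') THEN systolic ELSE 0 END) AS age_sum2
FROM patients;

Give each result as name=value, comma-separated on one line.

age_sum=1242, age_sum2=744

[age_sum: age < 47]
patient=Noor: ✓ → 158
patient=Eve: ✓ → 106
patient=Gus: ✓ → 152
patient=Farah: ✓ → 98
patient=Priya: ✓ → 110
patient=Tara: ✓ → 134
patient=Wes: ✗
patient=Xiu: ✓ → 88
patient=Yara: ✓ → 142
patient=Zane: ✗
patient=Lena: ✓ → 136
patient=Diego: ✓ → 118
patient=Mira: ✗
age_sum = 158 + 106 + 152 + 98 + 110 + 134 + 88 + 142 + 136 + 118 = 1242
—
[age_sum2: age <= 74 AND ward IN ('ICU', 'SURG')]
patient=Noor: ✓ → 158
patient=Eve: ✓ → 106
patient=Gus: ✗
patient=Farah: ✗
patient=Priya: ✗
patient=Tara: ✗
patient=Wes: ✗
patient=Xiu: ✗
patient=Yara: ✗
patient=Zane: ✓ → 83
patient=Lena: ✓ → 136
patient=Diego: ✓ → 118
patient=Mira: ✓ → 143
age_sum2 = 158 + 106 + 83 + 136 + 118 + 143 = 744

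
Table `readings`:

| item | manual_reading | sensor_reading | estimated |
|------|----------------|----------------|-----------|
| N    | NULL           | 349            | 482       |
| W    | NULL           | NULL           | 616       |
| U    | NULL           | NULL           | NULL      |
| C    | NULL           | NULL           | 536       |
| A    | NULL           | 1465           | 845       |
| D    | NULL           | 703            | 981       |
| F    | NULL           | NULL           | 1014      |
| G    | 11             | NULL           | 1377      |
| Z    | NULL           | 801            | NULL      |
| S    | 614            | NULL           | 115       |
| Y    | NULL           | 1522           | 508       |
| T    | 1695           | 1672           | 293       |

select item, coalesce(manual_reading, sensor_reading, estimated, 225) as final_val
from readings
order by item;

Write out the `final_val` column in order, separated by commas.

1465, 536, 703, 1014, 11, 349, 614, 1695, 225, 616, 1522, 801

item=A: manual_reading=NULL, sensor_reading=1465 → 1465
item=C: manual_reading=NULL, sensor_reading=NULL, estimated=536 → 536
item=D: manual_reading=NULL, sensor_reading=703 → 703
item=F: manual_reading=NULL, sensor_reading=NULL, estimated=1014 → 1014
item=G: manual_reading=11 → 11
item=N: manual_reading=NULL, sensor_reading=349 → 349
item=S: manual_reading=614 → 614
item=T: manual_reading=1695 → 1695
item=U: manual_reading=NULL, sensor_reading=NULL, estimated=NULL, → literal 225 → 225
item=W: manual_reading=NULL, sensor_reading=NULL, estimated=616 → 616
item=Y: manual_reading=NULL, sensor_reading=1522 → 1522
item=Z: manual_reading=NULL, sensor_reading=801 → 801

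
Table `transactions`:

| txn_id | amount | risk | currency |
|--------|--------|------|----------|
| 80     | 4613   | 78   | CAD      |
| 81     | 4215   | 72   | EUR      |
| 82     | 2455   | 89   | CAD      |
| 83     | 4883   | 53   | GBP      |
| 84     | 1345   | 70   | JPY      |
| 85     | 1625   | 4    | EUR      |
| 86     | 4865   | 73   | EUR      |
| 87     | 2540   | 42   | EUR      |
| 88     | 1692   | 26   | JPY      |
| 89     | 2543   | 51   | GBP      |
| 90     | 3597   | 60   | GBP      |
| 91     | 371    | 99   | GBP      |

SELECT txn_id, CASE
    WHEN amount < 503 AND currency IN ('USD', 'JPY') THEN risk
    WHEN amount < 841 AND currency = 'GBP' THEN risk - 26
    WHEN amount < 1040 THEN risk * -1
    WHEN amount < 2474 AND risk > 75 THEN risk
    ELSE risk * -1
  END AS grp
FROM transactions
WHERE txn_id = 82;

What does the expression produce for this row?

89

txn_id = 82: amount=2455, risk=89, currency=CAD.
amount < 503 AND currency IN ('USD', 'JPY') → false
amount < 841 AND currency = 'GBP' → false
amount < 1040 → false
amount < 2474 AND risk > 75 → true → 89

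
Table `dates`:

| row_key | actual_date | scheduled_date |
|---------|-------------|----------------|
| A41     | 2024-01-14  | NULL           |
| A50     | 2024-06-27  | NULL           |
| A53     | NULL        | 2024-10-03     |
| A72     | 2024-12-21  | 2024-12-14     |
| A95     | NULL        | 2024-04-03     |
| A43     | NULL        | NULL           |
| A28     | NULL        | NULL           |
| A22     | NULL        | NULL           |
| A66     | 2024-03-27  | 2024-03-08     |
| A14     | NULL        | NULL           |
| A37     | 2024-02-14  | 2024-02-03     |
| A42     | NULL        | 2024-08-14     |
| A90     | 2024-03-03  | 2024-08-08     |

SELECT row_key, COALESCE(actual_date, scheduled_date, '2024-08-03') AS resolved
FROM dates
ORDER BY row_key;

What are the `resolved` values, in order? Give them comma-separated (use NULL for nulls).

row_key=A14: actual_date=NULL, scheduled_date=NULL, → literal 2024-08-03 → 2024-08-03
row_key=A22: actual_date=NULL, scheduled_date=NULL, → literal 2024-08-03 → 2024-08-03
row_key=A28: actual_date=NULL, scheduled_date=NULL, → literal 2024-08-03 → 2024-08-03
row_key=A37: actual_date=2024-02-14 → 2024-02-14
row_key=A41: actual_date=2024-01-14 → 2024-01-14
row_key=A42: actual_date=NULL, scheduled_date=2024-08-14 → 2024-08-14
row_key=A43: actual_date=NULL, scheduled_date=NULL, → literal 2024-08-03 → 2024-08-03
row_key=A50: actual_date=2024-06-27 → 2024-06-27
row_key=A53: actual_date=NULL, scheduled_date=2024-10-03 → 2024-10-03
row_key=A66: actual_date=2024-03-27 → 2024-03-27
row_key=A72: actual_date=2024-12-21 → 2024-12-21
row_key=A90: actual_date=2024-03-03 → 2024-03-03
row_key=A95: actual_date=NULL, scheduled_date=2024-04-03 → 2024-04-03

2024-08-03, 2024-08-03, 2024-08-03, 2024-02-14, 2024-01-14, 2024-08-14, 2024-08-03, 2024-06-27, 2024-10-03, 2024-03-27, 2024-12-21, 2024-03-03, 2024-04-03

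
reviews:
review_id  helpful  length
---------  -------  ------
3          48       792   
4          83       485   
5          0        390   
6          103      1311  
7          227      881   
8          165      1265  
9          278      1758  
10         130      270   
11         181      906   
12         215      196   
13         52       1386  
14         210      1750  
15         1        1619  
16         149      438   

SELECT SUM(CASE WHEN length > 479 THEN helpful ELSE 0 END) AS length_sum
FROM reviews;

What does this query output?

review_id=3: ✓ → 48
review_id=4: ✓ → 83
review_id=5: ✗
review_id=6: ✓ → 103
review_id=7: ✓ → 227
review_id=8: ✓ → 165
review_id=9: ✓ → 278
review_id=10: ✗
review_id=11: ✓ → 181
review_id=12: ✗
review_id=13: ✓ → 52
review_id=14: ✓ → 210
review_id=15: ✓ → 1
review_id=16: ✗
length_sum = 48 + 83 + 103 + 227 + 165 + 278 + 181 + 52 + 210 + 1 = 1348

1348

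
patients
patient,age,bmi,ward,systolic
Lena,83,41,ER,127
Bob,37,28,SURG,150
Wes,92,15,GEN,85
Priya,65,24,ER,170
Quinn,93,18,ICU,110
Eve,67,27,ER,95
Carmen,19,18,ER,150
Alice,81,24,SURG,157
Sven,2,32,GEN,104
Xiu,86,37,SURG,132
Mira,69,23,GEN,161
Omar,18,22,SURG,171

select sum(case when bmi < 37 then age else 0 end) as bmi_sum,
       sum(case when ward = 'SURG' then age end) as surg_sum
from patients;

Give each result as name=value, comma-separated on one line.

[bmi_sum: bmi < 37]
patient=Lena: ✗
patient=Bob: ✓ → 37
patient=Wes: ✓ → 92
patient=Priya: ✓ → 65
patient=Quinn: ✓ → 93
patient=Eve: ✓ → 67
patient=Carmen: ✓ → 19
patient=Alice: ✓ → 81
patient=Sven: ✓ → 2
patient=Xiu: ✗
patient=Mira: ✓ → 69
patient=Omar: ✓ → 18
bmi_sum = 37 + 92 + 65 + 93 + 67 + 19 + 81 + 2 + 69 + 18 = 543
—
[surg_sum: ward = 'SURG']
patient=Lena: ✗
patient=Bob: ✓ → 37
patient=Wes: ✗
patient=Priya: ✗
patient=Quinn: ✗
patient=Eve: ✗
patient=Carmen: ✗
patient=Alice: ✓ → 81
patient=Sven: ✗
patient=Xiu: ✓ → 86
patient=Mira: ✗
patient=Omar: ✓ → 18
surg_sum = 37 + 81 + 86 + 18 = 222

bmi_sum=543, surg_sum=222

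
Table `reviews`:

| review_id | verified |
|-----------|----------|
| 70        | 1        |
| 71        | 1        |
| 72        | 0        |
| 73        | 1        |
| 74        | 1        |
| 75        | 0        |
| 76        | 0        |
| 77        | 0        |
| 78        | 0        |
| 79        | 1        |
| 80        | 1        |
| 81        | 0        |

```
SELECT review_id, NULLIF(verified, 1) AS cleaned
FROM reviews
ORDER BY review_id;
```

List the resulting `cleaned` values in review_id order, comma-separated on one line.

review_id=70: verified=1 vs 1: equal → NULL
review_id=71: verified=1 vs 1: equal → NULL
review_id=72: verified=0 vs 1: differ → 0
review_id=73: verified=1 vs 1: equal → NULL
review_id=74: verified=1 vs 1: equal → NULL
review_id=75: verified=0 vs 1: differ → 0
review_id=76: verified=0 vs 1: differ → 0
review_id=77: verified=0 vs 1: differ → 0
review_id=78: verified=0 vs 1: differ → 0
review_id=79: verified=1 vs 1: equal → NULL
review_id=80: verified=1 vs 1: equal → NULL
review_id=81: verified=0 vs 1: differ → 0

NULL, NULL, 0, NULL, NULL, 0, 0, 0, 0, NULL, NULL, 0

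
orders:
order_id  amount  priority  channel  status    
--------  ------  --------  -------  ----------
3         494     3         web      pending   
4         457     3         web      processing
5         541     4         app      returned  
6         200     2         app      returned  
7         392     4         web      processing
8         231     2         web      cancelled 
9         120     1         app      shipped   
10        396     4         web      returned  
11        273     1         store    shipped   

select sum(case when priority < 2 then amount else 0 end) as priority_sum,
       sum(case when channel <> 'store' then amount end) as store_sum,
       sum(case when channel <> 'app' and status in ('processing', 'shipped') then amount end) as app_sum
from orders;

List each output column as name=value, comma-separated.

priority_sum=393, store_sum=2831, app_sum=1122

[priority_sum: priority < 2]
order_id=3: ✗
order_id=4: ✗
order_id=5: ✗
order_id=6: ✗
order_id=7: ✗
order_id=8: ✗
order_id=9: ✓ → 120
order_id=10: ✗
order_id=11: ✓ → 273
priority_sum = 120 + 273 = 393
—
[store_sum: channel <> 'store']
order_id=3: ✓ → 494
order_id=4: ✓ → 457
order_id=5: ✓ → 541
order_id=6: ✓ → 200
order_id=7: ✓ → 392
order_id=8: ✓ → 231
order_id=9: ✓ → 120
order_id=10: ✓ → 396
order_id=11: ✗
store_sum = 494 + 457 + 541 + 200 + 392 + 231 + 120 + 396 = 2831
—
[app_sum: channel <> 'app' and status in ('processing', 'shipped')]
order_id=3: ✗
order_id=4: ✓ → 457
order_id=5: ✗
order_id=6: ✗
order_id=7: ✓ → 392
order_id=8: ✗
order_id=9: ✗
order_id=10: ✗
order_id=11: ✓ → 273
app_sum = 457 + 392 + 273 = 1122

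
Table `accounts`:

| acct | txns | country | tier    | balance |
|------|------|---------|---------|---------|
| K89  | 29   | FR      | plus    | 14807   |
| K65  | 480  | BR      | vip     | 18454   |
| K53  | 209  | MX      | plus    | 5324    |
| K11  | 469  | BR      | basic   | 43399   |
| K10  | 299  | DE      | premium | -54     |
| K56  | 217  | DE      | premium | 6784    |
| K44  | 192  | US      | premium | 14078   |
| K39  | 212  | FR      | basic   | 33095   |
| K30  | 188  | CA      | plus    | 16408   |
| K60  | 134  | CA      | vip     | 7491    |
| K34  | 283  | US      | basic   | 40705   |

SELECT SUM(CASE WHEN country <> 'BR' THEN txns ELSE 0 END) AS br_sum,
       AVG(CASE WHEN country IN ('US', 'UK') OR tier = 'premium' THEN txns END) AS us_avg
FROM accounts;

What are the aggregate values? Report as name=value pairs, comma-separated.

[br_sum: country <> 'BR']
acct=K89: ✓ → 29
acct=K65: ✗
acct=K53: ✓ → 209
acct=K11: ✗
acct=K10: ✓ → 299
acct=K56: ✓ → 217
acct=K44: ✓ → 192
acct=K39: ✓ → 212
acct=K30: ✓ → 188
acct=K60: ✓ → 134
acct=K34: ✓ → 283
br_sum = 29 + 209 + 299 + 217 + 192 + 212 + 188 + 134 + 283 = 1763
—
[us_avg: country IN ('US', 'UK') OR tier = 'premium']
acct=K89: ✗
acct=K65: ✗
acct=K53: ✗
acct=K11: ✗
acct=K10: ✓ → 299
acct=K56: ✓ → 217
acct=K44: ✓ → 192
acct=K39: ✗
acct=K30: ✗
acct=K60: ✗
acct=K34: ✓ → 283
us_avg = (299 + 217 + 192 + 283) / 4 = 247.75

br_sum=1763, us_avg=247.75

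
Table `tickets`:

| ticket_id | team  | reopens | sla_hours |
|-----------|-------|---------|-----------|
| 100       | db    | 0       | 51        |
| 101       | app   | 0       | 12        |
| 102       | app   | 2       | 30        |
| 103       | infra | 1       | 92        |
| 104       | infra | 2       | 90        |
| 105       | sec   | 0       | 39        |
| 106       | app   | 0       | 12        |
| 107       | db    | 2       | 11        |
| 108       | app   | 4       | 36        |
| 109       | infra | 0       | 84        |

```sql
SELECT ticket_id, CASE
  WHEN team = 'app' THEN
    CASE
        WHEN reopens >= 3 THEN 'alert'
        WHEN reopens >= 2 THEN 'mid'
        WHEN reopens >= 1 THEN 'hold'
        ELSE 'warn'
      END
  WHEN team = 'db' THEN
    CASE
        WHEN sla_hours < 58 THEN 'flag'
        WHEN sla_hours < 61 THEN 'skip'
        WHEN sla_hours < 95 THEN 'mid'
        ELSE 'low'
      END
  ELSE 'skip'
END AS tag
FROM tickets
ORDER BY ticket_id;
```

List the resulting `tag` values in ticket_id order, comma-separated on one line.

ticket_id=100: team='db' → inner[sla_hours < 58] → flag
ticket_id=101: team='app' → inner[ELSE] → warn
ticket_id=102: team='app' → inner[reopens >= 2] → mid
ticket_id=103: team='infra' → outer ELSE → skip
ticket_id=104: team='infra' → outer ELSE → skip
ticket_id=105: team='sec' → outer ELSE → skip
ticket_id=106: team='app' → inner[ELSE] → warn
ticket_id=107: team='db' → inner[sla_hours < 58] → flag
ticket_id=108: team='app' → inner[reopens >= 3] → alert
ticket_id=109: team='infra' → outer ELSE → skip

flag, warn, mid, skip, skip, skip, warn, flag, alert, skip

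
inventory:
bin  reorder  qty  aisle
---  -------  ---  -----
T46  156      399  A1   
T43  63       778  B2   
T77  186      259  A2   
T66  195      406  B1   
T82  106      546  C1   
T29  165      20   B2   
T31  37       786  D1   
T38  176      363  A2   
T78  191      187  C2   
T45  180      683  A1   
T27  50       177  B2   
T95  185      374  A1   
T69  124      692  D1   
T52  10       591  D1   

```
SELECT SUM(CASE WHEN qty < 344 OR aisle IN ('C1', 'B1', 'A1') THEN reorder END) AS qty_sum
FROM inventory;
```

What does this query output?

bin=T46: ✓ → 156
bin=T43: ✗
bin=T77: ✓ → 186
bin=T66: ✓ → 195
bin=T82: ✓ → 106
bin=T29: ✓ → 165
bin=T31: ✗
bin=T38: ✗
bin=T78: ✓ → 191
bin=T45: ✓ → 180
bin=T27: ✓ → 50
bin=T95: ✓ → 185
bin=T69: ✗
bin=T52: ✗
qty_sum = 156 + 186 + 195 + 106 + 165 + 191 + 180 + 50 + 185 = 1414

1414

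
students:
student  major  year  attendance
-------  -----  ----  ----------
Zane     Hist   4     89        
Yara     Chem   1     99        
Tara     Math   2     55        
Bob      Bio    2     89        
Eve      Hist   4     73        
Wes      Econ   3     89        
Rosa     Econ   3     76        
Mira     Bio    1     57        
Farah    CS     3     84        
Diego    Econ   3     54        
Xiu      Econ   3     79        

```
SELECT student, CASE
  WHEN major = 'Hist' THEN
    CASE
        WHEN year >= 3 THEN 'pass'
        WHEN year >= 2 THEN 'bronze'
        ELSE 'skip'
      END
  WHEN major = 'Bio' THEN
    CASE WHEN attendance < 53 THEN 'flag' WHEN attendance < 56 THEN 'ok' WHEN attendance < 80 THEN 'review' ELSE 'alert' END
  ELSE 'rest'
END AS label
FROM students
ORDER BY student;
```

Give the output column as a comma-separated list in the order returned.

student=Bob: major='Bio' → inner[ELSE] → alert
student=Diego: major='Econ' → outer ELSE → rest
student=Eve: major='Hist' → inner[year >= 3] → pass
student=Farah: major='CS' → outer ELSE → rest
student=Mira: major='Bio' → inner[attendance < 80] → review
student=Rosa: major='Econ' → outer ELSE → rest
student=Tara: major='Math' → outer ELSE → rest
student=Wes: major='Econ' → outer ELSE → rest
student=Xiu: major='Econ' → outer ELSE → rest
student=Yara: major='Chem' → outer ELSE → rest
student=Zane: major='Hist' → inner[year >= 3] → pass

alert, rest, pass, rest, review, rest, rest, rest, rest, rest, pass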